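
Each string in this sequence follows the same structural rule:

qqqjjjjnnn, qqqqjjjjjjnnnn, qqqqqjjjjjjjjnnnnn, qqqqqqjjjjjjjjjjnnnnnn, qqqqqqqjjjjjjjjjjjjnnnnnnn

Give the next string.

qqqqqqqqjjjjjjjjjjjjjjnnnnnnnn

Term n consists of n+1 q's, followed by 2n j's, followed by n+1 n's, where the shown terms are n = 2, 3, 4, 5, 6.
At n = 7 the blocks have lengths 8, 14, 8.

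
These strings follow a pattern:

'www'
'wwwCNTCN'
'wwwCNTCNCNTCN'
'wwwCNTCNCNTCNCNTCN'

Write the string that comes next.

Each term is the previous one with CNTCN appended.
So the next term is wwwCNTCNCNTCNCNTCN·CNTCN.

wwwCNTCNCNTCNCNTCNCNTCN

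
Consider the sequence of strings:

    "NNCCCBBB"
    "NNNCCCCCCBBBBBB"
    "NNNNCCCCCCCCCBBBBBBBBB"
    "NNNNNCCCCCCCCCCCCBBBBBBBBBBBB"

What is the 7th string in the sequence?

The n-th term is n+1 N's then 3n C's then 3n B's (n = 1, 2, …).
Setting n = 7 gives 8, 21, 21 characters in each block.

NNNNNNNNCCCCCCCCCCCCCCCCCCCCCBBBBBBBBBBBBBBBBBBBBB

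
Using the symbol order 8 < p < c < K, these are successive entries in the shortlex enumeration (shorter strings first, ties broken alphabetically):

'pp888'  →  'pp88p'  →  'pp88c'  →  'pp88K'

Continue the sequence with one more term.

pp8p8

Treat pp88K as a base-4 numeral over the given alphabet and add one, carrying through any trailing K's.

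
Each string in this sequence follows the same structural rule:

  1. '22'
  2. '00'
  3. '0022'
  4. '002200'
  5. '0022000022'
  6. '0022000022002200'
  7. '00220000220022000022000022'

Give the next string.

This is a Fibonacci-style word recurrence s(k) = s(k−1)·s(k−2): e.g. 00·22 = 0022.
So term 8 is 00220000220022000022000022·0022000022002200.

002200002200220000220000220022000022002200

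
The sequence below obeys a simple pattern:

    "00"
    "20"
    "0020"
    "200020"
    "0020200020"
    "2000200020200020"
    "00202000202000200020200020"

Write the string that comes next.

200020002020002000202000202000200020200020

From term 3 onward, concatenate the second-to-last term with the last: 00·20 = 0020, 20·0020 = 200020, …
So term 8 is 2000200020200020·00202000202000200020200020.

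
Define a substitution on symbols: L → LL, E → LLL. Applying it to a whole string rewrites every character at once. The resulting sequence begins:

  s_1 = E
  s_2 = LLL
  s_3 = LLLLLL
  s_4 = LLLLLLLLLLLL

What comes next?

LLLLLLLLLLLLLLLLLLLLLLLL

Rewriting each symbol of LLLLLLLLLLLL: L→LL, L→LL, L→LL, L→LL, L→LL, L→LL, L→LL, L→LL, L→LL, L→LL, L→LL, L→LL, which concatenates to LL LL LL LL LL LL LL LL LL LL LL LL.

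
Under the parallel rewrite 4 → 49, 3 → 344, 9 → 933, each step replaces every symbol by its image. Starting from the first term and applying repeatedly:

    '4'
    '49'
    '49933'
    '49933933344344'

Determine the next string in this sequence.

Rewriting the 14 symbols of 49933933344344 one by one yields 49 933 933 344 344 933 344 344 344 49 49 344 49 49; concatenated:

4993393334434493334434434449493444949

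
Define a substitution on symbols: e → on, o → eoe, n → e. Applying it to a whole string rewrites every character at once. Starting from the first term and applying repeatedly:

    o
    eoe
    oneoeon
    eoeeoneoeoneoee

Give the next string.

oneoeononeoeeoneoeoneoeeoneoeonon

Applying the rule to each of the 15 symbols of eoeeoneoeoneoee gives the pieces on eoe on on eoe e on eoe on eoe e on eoe on on, which concatenate to the answer.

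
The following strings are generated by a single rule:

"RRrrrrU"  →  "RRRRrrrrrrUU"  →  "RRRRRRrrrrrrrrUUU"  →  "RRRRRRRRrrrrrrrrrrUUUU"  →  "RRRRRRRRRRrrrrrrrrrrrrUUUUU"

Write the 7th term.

RRRRRRRRRRRRRRrrrrrrrrrrrrrrrrUUUUUUU

The n-th term is 2n R's then 2n+2 r's then n U's (n = 1, 2, …).
At n = 7 the blocks have lengths 14, 16, 7.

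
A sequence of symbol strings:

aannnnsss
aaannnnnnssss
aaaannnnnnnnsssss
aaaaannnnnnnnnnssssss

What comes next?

aaaaaannnnnnnnnnnnsssssss

Each string has the form a^{n} n^{2n} s^{n+1}, where the shown terms are n = 2, 3, 4, 5.
At n = 6 the blocks have lengths 6, 12, 7.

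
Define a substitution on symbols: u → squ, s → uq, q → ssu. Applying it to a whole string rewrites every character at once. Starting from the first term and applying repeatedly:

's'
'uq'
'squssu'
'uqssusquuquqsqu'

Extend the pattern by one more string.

squssuuquqsquuqssusqusqussusqussuuqssusqu

φ(uqssusquuquqsqu) expands symbol-by-symbol to squ ssu uq uq squ uq ssu squ squ ssu squ ssu uq ssu squ; joining the 15 pieces gives the next term.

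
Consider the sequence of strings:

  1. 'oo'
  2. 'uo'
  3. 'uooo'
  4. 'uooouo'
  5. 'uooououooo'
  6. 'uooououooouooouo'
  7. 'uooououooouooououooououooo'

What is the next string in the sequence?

uooououooouooououooououooouooououooouooouo

From term 3 onward, concatenate the last term with the second-to-last: uo·oo = uooo, uooo·uo = uooouo, …
So term 8 is uooououooouooououooououooo·uooououooouooouo.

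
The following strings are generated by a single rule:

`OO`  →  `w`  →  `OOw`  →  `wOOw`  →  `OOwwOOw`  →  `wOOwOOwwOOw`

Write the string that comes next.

Each term (from the third on) is the two preceding terms concatenated in order: term 3 = OO·w = OOw.
The next term joins OOwwOOw and wOOwOOwwOOw.

OOwwOOwwOOwOOwwOOw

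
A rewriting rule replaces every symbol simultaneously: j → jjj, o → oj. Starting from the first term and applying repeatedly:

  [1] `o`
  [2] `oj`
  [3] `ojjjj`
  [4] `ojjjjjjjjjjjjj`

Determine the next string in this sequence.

ojjjjjjjjjjjjjjjjjjjjjjjjjjjjjjjjjjjjjjjj

φ(ojjjjjjjjjjjjj) expands symbol-by-symbol to oj jjj jjj jjj jjj jjj jjj jjj jjj jjj jjj jjj jjj jjj; joining the 14 pieces gives the next term.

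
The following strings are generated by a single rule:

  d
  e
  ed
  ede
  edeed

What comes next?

Each term (from the third on) is the previous term followed by the one before it: term 3 = e·d = ed.
The next term joins edeed and ede.

edeedede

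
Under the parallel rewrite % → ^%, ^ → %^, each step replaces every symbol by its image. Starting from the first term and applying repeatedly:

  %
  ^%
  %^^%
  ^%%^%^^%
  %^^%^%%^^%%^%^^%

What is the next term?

^%%^%^^%%^^%^%%^%^^%^%%^^%%^%^^%

Replace each of the 16 characters of %^^%^%%^^%%^%^^% in place — ^% %^ %^ ^% %^ ^% ^% %^ %^ ^% ^% %^ ^% %^ %^ ^% — and concatenate.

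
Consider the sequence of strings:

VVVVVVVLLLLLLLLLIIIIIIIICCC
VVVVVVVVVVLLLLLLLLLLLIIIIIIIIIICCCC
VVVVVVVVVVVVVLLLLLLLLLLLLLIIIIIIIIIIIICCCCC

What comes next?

VVVVVVVVVVVVVVVVLLLLLLLLLLLLLLLIIIIIIIIIIIIIICCCCCC

Each string has the form V^{3n-2} L^{2n+3} I^{2n+2} C^{n}, where the shown terms are n = 3, 4, 5.
At n = 6 the blocks have lengths 16, 15, 14, 6.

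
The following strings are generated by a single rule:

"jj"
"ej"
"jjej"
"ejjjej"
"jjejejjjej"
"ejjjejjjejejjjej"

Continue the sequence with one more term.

Each term (from the third on) is the two preceding terms concatenated in order: term 3 = jj·ej = jjej.
The next term joins jjejejjjej and ejjjejjjejejjjej.

jjejejjjejejjjejjjejejjjej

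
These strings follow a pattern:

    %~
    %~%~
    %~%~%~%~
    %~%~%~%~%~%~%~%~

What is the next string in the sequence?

Each string is two copies of the previous one concatenated.
One more doubling of %~%~%~%~%~%~%~%~ gives the answer.

%~%~%~%~%~%~%~%~%~%~%~%~%~%~%~%~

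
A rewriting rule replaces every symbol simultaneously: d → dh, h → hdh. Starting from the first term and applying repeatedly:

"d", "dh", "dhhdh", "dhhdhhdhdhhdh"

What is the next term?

dhhdhhdhdhhdhhdhdhhdhdhhdhhdhdhhdh

Applying the rule to each of the 13 symbols of dhhdhhdhdhhdh gives the pieces dh hdh hdh dh hdh hdh dh hdh dh hdh hdh dh hdh, which concatenate to the answer.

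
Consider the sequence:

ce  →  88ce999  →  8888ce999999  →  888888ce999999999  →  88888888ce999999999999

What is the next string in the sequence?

Every step adds 88 to the front and 999 to the end of the previous string.
One more step from 88888888ce999999999999 gives the answer.

8888888888ce999999999999999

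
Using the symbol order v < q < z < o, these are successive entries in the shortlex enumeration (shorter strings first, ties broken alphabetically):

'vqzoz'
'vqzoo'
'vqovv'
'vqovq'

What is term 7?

vqoqv

Continuing the enumeration 3 steps past vqovq: vqovq → vqovz → vqovo → (answer).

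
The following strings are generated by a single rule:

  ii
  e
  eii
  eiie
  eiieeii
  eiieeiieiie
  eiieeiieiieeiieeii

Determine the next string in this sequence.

Each term (from the third on) is the previous term followed by the one before it: term 3 = e·ii = eii.
The next term joins eiieeiieiieeiieeii and eiieeiieiie.

eiieeiieiieeiieeiieiieeiieiie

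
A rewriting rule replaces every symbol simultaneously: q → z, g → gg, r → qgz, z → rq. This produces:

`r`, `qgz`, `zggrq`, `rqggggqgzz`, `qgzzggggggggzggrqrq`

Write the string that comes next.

Rewriting the 19 symbols of qgzzggggggggzggrqrq one by one yields z gg rq rq gg gg gg gg gg gg gg gg rq gg gg qgz z qgz z; concatenated:

zggrqrqggggggggggggggggrqggggqgzzqgzz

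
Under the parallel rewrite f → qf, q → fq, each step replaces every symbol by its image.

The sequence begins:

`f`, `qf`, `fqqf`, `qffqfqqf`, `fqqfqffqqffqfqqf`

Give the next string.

qffqfqqffqqfqffqfqqfqffqqffqfqqf

Applying the rule to each of the 16 symbols of fqqfqffqqffqfqqf gives the pieces qf fq fq qf fq qf qf fq fq qf qf fq qf fq fq qf, which concatenate to the answer.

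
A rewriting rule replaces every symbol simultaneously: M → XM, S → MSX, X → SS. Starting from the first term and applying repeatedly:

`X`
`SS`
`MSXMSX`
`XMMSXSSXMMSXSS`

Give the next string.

φ(XMMSXSSXMMSXSS) expands symbol-by-symbol to SS XM XM MSX SS MSX MSX SS XM XM MSX SS MSX MSX; joining the 14 pieces gives the next term.

SSXMXMMSXSSMSXMSXSSXMXMMSXSSMSXMSX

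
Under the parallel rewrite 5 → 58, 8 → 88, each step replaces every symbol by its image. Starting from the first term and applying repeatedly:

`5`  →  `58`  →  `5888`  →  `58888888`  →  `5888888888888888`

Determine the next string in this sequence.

φ(5888888888888888) expands symbol-by-symbol to 58 88 88 88 88 88 88 88 88 88 88 88 88 88 88 88; joining the 16 pieces gives the next term.

58888888888888888888888888888888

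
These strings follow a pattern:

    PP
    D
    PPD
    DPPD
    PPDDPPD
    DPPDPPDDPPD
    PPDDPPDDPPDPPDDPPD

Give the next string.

DPPDPPDDPPDPPDDPPDDPPDPPDDPPD

Each term (from the third on) is the two preceding terms concatenated in order: term 3 = PP·D = PPD.
The next term joins DPPDPPDDPPD and PPDDPPDDPPDPPDDPPD.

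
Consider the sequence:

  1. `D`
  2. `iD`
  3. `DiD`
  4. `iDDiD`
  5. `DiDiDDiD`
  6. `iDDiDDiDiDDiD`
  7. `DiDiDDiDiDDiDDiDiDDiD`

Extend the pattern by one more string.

iDDiDDiDiDDiDDiDiDDiDiDDiDDiDiDDiD

From term 3 onward, concatenate the second-to-last term with the last: D·iD = DiD, iD·DiD = iDDiD, …
Continuing: iDDiDDiDiDDiD · DiDiDDiDiDDiDDiDiDDiD gives term 8.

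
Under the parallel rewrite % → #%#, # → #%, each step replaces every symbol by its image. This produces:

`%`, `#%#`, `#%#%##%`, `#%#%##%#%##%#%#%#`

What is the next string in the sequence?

Replace each of the 17 characters of #%#%##%#%##%#%#%# in place — #% #%# #% #%# #% #% #%# #% #%# #% #% #%# #% #%# #% #%# #% — and concatenate.

#%#%##%#%##%#%#%##%#%##%#%#%##%#%##%#%##%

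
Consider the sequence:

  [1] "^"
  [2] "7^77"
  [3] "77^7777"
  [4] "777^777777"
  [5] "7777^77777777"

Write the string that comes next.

s(k+1) = 7·s(k)·77, so each term gains 7 as a prefix and 77 as a suffix.
One more step from 7777^77777777 gives the answer.

77777^7777777777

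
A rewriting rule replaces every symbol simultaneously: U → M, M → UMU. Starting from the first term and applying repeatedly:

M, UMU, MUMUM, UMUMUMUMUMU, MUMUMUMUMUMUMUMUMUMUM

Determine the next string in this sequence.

Applying the rule to each of the 21 symbols of MUMUMUMUMUMUMUMUMUMUM gives the pieces UMU M UMU M UMU M UMU M UMU M UMU M UMU M UMU M UMU M UMU M UMU, which concatenate to the answer.

UMUMUMUMUMUMUMUMUMUMUMUMUMUMUMUMUMUMUMUMUMU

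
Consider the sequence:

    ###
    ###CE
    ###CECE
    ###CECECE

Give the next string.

The strings grow by a fixed suffix CE each time.
One more step from ###CECECE gives the answer.

###CECECECE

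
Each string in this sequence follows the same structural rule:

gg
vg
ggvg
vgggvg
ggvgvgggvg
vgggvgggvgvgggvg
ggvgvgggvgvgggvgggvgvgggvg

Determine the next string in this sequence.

Each term (from the third on) is the two preceding terms concatenated in order: term 3 = gg·vg = ggvg.
The next term joins vgggvgggvgvgggvg and ggvgvgggvgvgggvgggvgvgggvg.

vgggvgggvgvgggvgggvgvgggvgvgggvgggvgvgggvg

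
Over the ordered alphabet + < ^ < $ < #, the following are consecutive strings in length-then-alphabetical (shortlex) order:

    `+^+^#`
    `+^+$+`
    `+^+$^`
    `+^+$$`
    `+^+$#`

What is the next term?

+^+#+

Treat +^+$# as a base-4 numeral over the given alphabet and add one, carrying through any trailing #'s.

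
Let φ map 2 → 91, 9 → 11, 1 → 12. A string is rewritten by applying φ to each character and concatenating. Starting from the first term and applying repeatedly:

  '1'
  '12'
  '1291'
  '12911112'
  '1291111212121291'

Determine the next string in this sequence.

12911112121212911291129112911112

φ(1291111212121291) expands symbol-by-symbol to 12 91 11 12 12 12 12 91 12 91 12 91 12 91 11 12; joining the 16 pieces gives the next term.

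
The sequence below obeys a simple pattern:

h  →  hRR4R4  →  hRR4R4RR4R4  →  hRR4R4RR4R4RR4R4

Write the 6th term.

Each term is the previous one with RR4R4 appended.
From hRR4R4RR4R4RR4R4, 2 further steps: hRR4R4RR4R4RR4R4 → hRR4R4RR4R4RR4R4RR4R4 → (answer).

hRR4R4RR4R4RR4R4RR4R4RR4R4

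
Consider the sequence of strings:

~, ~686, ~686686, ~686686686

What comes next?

The strings grow by a fixed suffix 686 each time.
So the next term is ~686686686·686.

~686686686686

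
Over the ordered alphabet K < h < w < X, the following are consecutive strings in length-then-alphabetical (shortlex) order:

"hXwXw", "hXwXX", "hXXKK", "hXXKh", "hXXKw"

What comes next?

Treat hXXKw as a base-4 numeral over the given alphabet and add one, carrying through any trailing X's.

hXXKX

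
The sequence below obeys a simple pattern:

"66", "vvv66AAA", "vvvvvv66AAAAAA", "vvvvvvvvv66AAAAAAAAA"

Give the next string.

vvvvvvvvvvvv66AAAAAAAAAAAA

Every step adds vvv to the front and AAA to the end of the previous string.
One more step from vvvvvvvvv66AAAAAAAAA gives the answer.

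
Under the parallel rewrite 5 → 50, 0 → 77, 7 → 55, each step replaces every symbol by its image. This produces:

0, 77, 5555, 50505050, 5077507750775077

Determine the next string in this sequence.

Rewriting the 16 symbols of 5077507750775077 one by one yields 50 77 55 55 50 77 55 55 50 77 55 55 50 77 55 55; concatenated:

50775555507755555077555550775555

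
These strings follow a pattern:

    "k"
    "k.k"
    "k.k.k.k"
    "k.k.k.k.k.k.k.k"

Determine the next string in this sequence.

Each string is two copies of the previous one joined by '.'.
So the next term is two copies of k.k.k.k.k.k.k.k with '.' between the halves.

k.k.k.k.k.k.k.k.k.k.k.k.k.k.k.k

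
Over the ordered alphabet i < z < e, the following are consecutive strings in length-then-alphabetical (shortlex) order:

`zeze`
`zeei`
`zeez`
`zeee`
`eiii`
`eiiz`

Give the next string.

eiie

Treat eiiz as a base-3 numeral over the given alphabet and add one, carrying through any trailing e's.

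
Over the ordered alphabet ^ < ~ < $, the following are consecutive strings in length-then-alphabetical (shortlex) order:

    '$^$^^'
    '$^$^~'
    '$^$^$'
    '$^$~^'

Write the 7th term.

$^$$^

Stepping forward 3 times from $^$~^: $^$~^ → $^$~~ → $^$~$, then the target.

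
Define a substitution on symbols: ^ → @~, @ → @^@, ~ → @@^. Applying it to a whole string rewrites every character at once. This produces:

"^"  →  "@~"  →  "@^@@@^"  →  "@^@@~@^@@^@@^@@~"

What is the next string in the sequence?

Replace each of the 16 characters of @^@@~@^@@^@@^@@~ in place — @^@ @~ @^@ @^@ @@^ @^@ @~ @^@ @^@ @~ @^@ @^@ @~ @^@ @^@ @@^ — and concatenate.

@^@@~@^@@^@@@^@^@@~@^@@^@@~@^@@^@@~@^@@^@@@^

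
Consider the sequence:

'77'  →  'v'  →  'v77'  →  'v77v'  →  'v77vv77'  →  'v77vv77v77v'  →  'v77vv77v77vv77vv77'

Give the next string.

v77vv77v77vv77vv77v77vv77v77v

From term 3 onward, concatenate the last term with the second-to-last: v·77 = v77, v77·v = v77v, …
Continuing: v77vv77v77vv77vv77 · v77vv77v77v gives term 8.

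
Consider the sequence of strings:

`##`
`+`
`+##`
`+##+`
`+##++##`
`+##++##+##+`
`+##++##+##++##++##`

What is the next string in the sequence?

This is a Fibonacci-style word recurrence s(k) = s(k−1)·s(k−2): e.g. +·## = +##.
Continuing: +##++##+##++##++## · +##++##+##+ gives term 8.

+##++##+##++##++##+##++##+##+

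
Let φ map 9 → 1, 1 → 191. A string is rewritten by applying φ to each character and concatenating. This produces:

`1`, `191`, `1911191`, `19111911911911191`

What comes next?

Applying the rule to each of the 17 symbols of 19111911911911191 gives the pieces 191 1 191 191 191 1 191 191 1 191 191 1 191 191 191 1 191, which concatenate to the answer.

19111911911911191191119119111911911911191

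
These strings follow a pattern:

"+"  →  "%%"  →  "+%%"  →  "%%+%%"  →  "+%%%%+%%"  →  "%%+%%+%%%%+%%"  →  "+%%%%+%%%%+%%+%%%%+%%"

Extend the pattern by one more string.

Each term (from the third on) is the two preceding terms concatenated in order: term 3 = +·%% = +%%.
So term 8 is %%+%%+%%%%+%%·+%%%%+%%%%+%%+%%%%+%%.

%%+%%+%%%%+%%+%%%%+%%%%+%%+%%%%+%%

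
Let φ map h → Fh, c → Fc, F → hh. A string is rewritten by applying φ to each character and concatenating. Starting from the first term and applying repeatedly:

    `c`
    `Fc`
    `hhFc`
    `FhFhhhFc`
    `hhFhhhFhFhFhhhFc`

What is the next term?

φ(hhFhhhFhFhFhhhFc) expands symbol-by-symbol to Fh Fh hh Fh Fh Fh hh Fh hh Fh hh Fh Fh Fh hh Fc; joining the 16 pieces gives the next term.

FhFhhhFhFhFhhhFhhhFhhhFhFhFhhhFc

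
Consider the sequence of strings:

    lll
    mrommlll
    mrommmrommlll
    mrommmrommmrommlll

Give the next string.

Each term is the previous one with mromm prepended.
One more step from mrommmrommmrommlll gives the answer.

mrommmrommmrommmrommlll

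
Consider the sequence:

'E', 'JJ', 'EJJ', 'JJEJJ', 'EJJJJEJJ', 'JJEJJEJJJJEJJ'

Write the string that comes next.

EJJJJEJJJJEJJEJJJJEJJ

Each term (from the third on) is the two preceding terms concatenated in order: term 3 = E·JJ = EJJ.
The next term joins EJJJJEJJ and JJEJJEJJJJEJJ.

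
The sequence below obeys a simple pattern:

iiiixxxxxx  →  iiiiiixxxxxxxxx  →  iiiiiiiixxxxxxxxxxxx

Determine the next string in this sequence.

iiiiiiiiiixxxxxxxxxxxxxxx

Reading off run lengths: i runs 4, 6, 8; x runs 6, 9, 12 — each is linear in n, where the shown terms are n = 2, 3, 4.
Setting n = 5 gives 10, 15 characters in each block.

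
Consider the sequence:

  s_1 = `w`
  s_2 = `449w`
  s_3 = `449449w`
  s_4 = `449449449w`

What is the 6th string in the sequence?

Each term is the previous one with 449 prepended.
From 449449449w, 2 further steps: 449449449w → 449449449449w → (answer).

449449449449449w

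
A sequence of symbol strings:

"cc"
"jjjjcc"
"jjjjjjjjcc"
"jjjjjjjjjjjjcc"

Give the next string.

jjjjjjjjjjjjjjjjcc

Every step adds jjjj at the front: s(k+1) = jjjj·s(k).
So the next term is jjjj·jjjjjjjjjjjjcc.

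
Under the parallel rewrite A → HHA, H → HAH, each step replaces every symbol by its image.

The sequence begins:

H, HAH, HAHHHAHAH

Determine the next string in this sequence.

HAHHHAHAHHAHHAHHHAHAHHHAHAH

Expanding HAHHHAHAH: H→HAH, A→HHA, H→HAH, H→HAH, H→HAH, A→HHA, H→HAH, A→HHA, H→HAH. Concatenated: HAH HHA HAH HAH HAH HHA HAH HHA HAH.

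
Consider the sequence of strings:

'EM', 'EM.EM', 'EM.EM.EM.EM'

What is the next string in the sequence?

EM.EM.EM.EM.EM.EM.EM.EM

s(k+1) = s(k)·.·s(k) — each term doubles the last with '.' between the halves.
So the next term is two copies of EM.EM.EM.EM with '.' between the halves.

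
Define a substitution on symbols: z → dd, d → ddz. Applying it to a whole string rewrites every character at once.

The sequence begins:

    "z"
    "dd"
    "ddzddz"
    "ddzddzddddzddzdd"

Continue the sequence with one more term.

ddzddzddddzddzddddzddzddzddzddddzddzddddzddz

Replace each of the 16 characters of ddzddzddddzddzdd in place — ddz ddz dd ddz ddz dd ddz ddz ddz ddz dd ddz ddz dd ddz ddz — and concatenate.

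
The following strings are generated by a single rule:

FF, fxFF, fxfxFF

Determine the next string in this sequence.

Every step adds fx at the front: s(k+1) = fx·s(k).
Applying this once more to fxfxFF:

fxfxfxFF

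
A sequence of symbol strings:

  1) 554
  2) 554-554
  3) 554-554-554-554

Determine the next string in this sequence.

s(k+1) = s(k)·-·s(k) — each term doubles the last with '-' between the halves.
Doubling 554-554-554-554 with '-' between the halves:

554-554-554-554-554-554-554-554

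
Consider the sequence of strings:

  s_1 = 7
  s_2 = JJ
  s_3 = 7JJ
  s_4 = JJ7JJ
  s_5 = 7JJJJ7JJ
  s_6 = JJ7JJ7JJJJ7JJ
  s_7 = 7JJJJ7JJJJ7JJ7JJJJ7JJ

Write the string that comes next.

From term 3 onward, concatenate the second-to-last term with the last: 7·JJ = 7JJ, JJ·7JJ = JJ7JJ, …
So term 8 is JJ7JJ7JJJJ7JJ·7JJJJ7JJJJ7JJ7JJJJ7JJ.

JJ7JJ7JJJJ7JJ7JJJJ7JJJJ7JJ7JJJJ7JJ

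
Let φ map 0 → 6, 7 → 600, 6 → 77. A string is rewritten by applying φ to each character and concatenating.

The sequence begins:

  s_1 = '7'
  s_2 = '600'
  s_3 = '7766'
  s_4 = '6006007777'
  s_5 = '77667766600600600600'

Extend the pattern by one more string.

Rewriting the 20 symbols of 77667766600600600600 one by one yields 600 600 77 77 600 600 77 77 77 6 6 77 6 6 77 6 6 77 6 6; concatenated:

600600777760060077777766776677667766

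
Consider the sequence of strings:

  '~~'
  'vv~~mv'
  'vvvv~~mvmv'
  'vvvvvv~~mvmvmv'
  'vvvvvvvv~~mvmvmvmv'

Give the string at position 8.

s(k+1) = vv·s(k)·mv, so each term gains vv as a prefix and mv as a suffix.
From vvvvvvvv~~mvmvmvmv, 3 further steps: vvvvvvvv~~mvmvmvmv → vvvvvvvvvv~~mvmvmvmvmv → vvvvvvvvvvvv~~mvmvmvmvmvmv → (answer).

vvvvvvvvvvvvvv~~mvmvmvmvmvmvmv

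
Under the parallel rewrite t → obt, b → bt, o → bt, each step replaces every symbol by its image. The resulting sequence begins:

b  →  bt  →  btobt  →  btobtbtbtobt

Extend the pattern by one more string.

Apply φ to btobtbtbtobt symbol by symbol: b→bt, t→obt, o→bt, b→bt, t→obt, b→bt, t→obt, b→bt, t→obt, o→bt, b→bt, t→obt; joined: bt obt bt bt obt bt obt bt obt bt bt obt.

btobtbtbtobtbtobtbtobtbtbtobt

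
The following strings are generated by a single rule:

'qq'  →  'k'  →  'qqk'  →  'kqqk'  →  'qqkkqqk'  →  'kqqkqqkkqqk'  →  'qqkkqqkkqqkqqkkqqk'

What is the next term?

This is a Fibonacci-style word recurrence s(k) = s(k−2)·s(k−1): e.g. qq·k = qqk.
Continuing: kqqkqqkkqqk · qqkkqqkkqqkqqkkqqk gives term 8.

kqqkqqkkqqkqqkkqqkkqqkqqkkqqk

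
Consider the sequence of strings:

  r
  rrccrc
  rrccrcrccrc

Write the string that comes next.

The strings grow by a fixed suffix rccrc each time.
So the next term is rrccrcrccrc·rccrc.

rrccrcrccrcrccrc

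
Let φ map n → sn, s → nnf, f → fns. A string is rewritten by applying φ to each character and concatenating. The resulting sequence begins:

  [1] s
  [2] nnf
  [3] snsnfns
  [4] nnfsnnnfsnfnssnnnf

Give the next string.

Rewriting the 18 symbols of nnfsnnnfsnfnssnnnf one by one yields sn sn fns nnf sn sn sn fns nnf sn fns sn nnf nnf sn sn sn fns; concatenated:

snsnfnsnnfsnsnsnfnsnnfsnfnssnnnfnnfsnsnsnfns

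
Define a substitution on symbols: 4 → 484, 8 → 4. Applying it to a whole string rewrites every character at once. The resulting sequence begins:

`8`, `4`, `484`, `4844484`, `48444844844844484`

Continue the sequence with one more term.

Rewriting the 17 symbols of 48444844844844484 one by one yields 484 4 484 484 484 4 484 484 4 484 484 4 484 484 484 4 484; concatenated:

48444844844844484484448448444844844844484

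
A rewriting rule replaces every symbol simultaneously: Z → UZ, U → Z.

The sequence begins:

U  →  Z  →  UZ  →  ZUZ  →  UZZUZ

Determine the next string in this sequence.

Apply φ to UZZUZ symbol by symbol: U→Z, Z→UZ, Z→UZ, U→Z, Z→UZ; joined: Z UZ UZ Z UZ.

ZUZUZZUZ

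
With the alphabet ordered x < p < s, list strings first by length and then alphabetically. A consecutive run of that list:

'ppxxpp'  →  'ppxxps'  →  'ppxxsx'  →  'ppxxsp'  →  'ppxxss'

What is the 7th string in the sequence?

ppxpxp

Continuing the enumeration 2 steps past ppxxss: ppxxss → ppxpxx → (answer).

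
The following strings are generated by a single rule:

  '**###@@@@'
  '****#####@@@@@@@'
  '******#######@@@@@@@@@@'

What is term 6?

Reading off run lengths: * runs 2, 4, 6; # runs 3, 5, 7; @ runs 4, 7, 10 — each is linear in n (n = 1, 2, …).
For term 6, n = 6, so the run lengths are 12, 13, 19.

************#############@@@@@@@@@@@@@@@@@@@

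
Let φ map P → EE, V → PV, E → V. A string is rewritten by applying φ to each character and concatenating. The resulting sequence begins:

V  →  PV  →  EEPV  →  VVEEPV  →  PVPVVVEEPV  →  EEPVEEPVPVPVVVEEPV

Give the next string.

VVEEPVVVEEPVEEPVEEPVPVPVVVEEPV

Replace each of the 18 characters of EEPVEEPVPVPVVVEEPV in place — V V EE PV V V EE PV EE PV EE PV PV PV V V EE PV — and concatenate.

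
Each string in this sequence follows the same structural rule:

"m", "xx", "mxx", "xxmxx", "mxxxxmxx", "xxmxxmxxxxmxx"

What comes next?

This is a Fibonacci-style word recurrence s(k) = s(k−2)·s(k−1): e.g. m·xx = mxx.
So term 7 is mxxxxmxx·xxmxxmxxxxmxx.

mxxxxmxxxxmxxmxxxxmxx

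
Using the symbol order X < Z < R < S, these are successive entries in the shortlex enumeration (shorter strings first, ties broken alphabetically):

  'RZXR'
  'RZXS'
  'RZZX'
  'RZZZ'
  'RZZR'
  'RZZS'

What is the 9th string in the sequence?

Advancing 3 positions from RZZS through RZZS → RZRX → RZRZ reaches term 9.

RZRR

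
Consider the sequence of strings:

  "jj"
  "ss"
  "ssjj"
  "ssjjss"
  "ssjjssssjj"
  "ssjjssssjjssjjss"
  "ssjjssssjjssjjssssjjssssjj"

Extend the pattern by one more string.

From term 3 onward, concatenate the last term with the second-to-last: ss·jj = ssjj, ssjj·ss = ssjjss, …
So term 8 is ssjjssssjjssjjssssjjssssjj·ssjjssssjjssjjss.

ssjjssssjjssjjssssjjssssjjssjjssssjjssjjss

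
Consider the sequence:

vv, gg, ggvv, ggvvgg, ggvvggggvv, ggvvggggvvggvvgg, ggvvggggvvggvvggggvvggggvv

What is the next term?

ggvvggggvvggvvggggvvggggvvggvvggggvvggvvgg

From term 3 onward, concatenate the last term with the second-to-last: gg·vv = ggvv, ggvv·gg = ggvvgg, …
So term 8 is ggvvggggvvggvvggggvvggggvv·ggvvggggvvggvvgg.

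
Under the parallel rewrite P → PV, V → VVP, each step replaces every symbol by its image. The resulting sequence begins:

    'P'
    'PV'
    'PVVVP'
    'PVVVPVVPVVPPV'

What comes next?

PVVVPVVPVVPPVVVPVVPPVVVPVVPPVPVVVP

Applying the rule to each of the 13 symbols of PVVVPVVPVVPPV gives the pieces PV VVP VVP VVP PV VVP VVP PV VVP VVP PV PV VVP, which concatenate to the answer.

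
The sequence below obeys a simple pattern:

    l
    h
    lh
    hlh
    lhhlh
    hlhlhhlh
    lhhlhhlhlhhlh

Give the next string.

hlhlhhlhlhhlhhlhlhhlh

Each term (from the third on) is the two preceding terms concatenated in order: term 3 = l·h = lh.
So term 8 is hlhlhhlh·lhhlhhlhlhhlh.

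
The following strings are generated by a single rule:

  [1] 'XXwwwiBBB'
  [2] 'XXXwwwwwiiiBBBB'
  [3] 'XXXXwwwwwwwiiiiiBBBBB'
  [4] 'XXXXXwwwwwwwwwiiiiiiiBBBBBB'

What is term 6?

XXXXXXXwwwwwwwwwwwwwiiiiiiiiiiiBBBBBBBB

Each string has the form X^{n+1} w^{2n+1} i^{2n-1} B^{n+2} (n = 1, 2, …).
Setting n = 6 gives 7, 13, 11, 8 characters in each block.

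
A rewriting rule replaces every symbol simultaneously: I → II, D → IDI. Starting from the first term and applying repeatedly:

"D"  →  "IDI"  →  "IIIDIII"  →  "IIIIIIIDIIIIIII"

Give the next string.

Rewriting the 15 symbols of IIIIIIIDIIIIIII one by one yields II II II II II II II IDI II II II II II II II; concatenated:

IIIIIIIIIIIIIIIDIIIIIIIIIIIIIII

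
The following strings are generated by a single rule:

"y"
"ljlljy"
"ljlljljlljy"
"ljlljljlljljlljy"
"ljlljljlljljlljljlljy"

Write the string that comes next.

Each term is the previous one with ljllj prepended.
So the next term is ljllj·ljlljljlljljlljljlljy.

ljlljljlljljlljljlljljlljy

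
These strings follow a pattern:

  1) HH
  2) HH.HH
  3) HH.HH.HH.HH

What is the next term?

Each string is two copies of the previous one joined by '.'.
One more doubling of HH.HH.HH.HH gives the answer.

HH.HH.HH.HH.HH.HH.HH.HH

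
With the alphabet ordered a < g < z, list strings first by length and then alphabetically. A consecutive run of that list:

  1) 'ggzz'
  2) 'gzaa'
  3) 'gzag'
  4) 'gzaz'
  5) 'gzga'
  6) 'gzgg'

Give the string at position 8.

Advancing 2 positions from gzgg through gzgg → gzgz reaches term 8.

gzza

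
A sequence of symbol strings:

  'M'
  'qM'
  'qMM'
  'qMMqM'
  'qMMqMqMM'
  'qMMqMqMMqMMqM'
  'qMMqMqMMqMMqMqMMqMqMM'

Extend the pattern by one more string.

This is a Fibonacci-style word recurrence s(k) = s(k−1)·s(k−2): e.g. qM·M = qMM.
Continuing: qMMqMqMMqMMqMqMMqMqMM · qMMqMqMMqMMqM gives term 8.

qMMqMqMMqMMqMqMMqMqMMqMMqMqMMqMMqM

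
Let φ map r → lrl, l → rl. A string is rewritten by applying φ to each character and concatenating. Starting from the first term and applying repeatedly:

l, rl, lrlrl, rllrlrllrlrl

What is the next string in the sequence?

lrlrlrllrlrllrlrlrllrlrllrlrl

Apply φ to rllrlrllrlrl symbol by symbol: r→lrl, l→rl, l→rl, r→lrl, l→rl, r→lrl, l→rl, l→rl, r→lrl, l→rl, r→lrl, l→rl; joined: lrl rl rl lrl rl lrl rl rl lrl rl lrl rl.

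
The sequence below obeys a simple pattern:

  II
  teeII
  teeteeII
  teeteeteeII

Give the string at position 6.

The strings grow by a fixed prefix tee each time.
From teeteeteeII, 2 further steps: teeteeteeII → teeteeteeteeII → (answer).

teeteeteeteeteeII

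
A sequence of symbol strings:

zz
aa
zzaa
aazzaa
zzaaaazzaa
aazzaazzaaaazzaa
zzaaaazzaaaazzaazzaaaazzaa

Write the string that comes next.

aazzaazzaaaazzaazzaaaazzaaaazzaazzaaaazzaa

From term 3 onward, concatenate the second-to-last term with the last: zz·aa = zzaa, aa·zzaa = aazzaa, …
Continuing: aazzaazzaaaazzaa · zzaaaazzaaaazzaazzaaaazzaa gives term 8.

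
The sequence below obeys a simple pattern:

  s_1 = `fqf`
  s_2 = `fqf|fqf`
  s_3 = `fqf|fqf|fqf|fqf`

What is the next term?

Each string is two copies of the previous one joined by '|'.
So the next term is two copies of fqf|fqf|fqf|fqf with '|' between the halves.

fqf|fqf|fqf|fqf|fqf|fqf|fqf|fqf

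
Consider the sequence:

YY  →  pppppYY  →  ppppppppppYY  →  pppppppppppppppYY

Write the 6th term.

pppppppppppppppppppppppppYY

Every step adds ppppp at the front: s(k+1) = ppppp·s(k).
From pppppppppppppppYY, 2 further steps: pppppppppppppppYY → ppppppppppppppppppppYY → (answer).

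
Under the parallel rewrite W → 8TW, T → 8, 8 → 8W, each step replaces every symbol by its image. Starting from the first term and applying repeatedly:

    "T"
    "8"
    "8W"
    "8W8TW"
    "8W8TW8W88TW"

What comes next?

Expanding 8W8TW8W88TW: 8→8W, W→8TW, 8→8W, T→8, W→8TW, 8→8W, W→8TW, 8→8W, 8→8W, T→8, W→8TW. Concatenated: 8W 8TW 8W 8 8TW 8W 8TW 8W 8W 8 8TW.

8W8TW8W88TW8W8TW8W8W88TW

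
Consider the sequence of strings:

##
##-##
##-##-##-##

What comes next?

Every step duplicates the string with '-' between the halves.
Doubling ##-##-##-## with '-' between the halves:

##-##-##-##-##-##-##-##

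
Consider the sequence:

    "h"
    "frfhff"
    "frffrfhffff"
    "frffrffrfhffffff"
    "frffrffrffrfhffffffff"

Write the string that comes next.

Every step adds frf to the front and ff to the end of the previous string.
One more step from frffrffrffrfhffffffff gives the answer.

frffrffrffrffrfhffffffffff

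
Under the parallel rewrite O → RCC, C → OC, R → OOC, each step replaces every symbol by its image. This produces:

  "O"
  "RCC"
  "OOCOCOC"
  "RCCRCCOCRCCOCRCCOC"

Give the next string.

Replace each of the 18 characters of RCCRCCOCRCCOCRCCOC in place — OOC OC OC OOC OC OC RCC OC OOC OC OC RCC OC OOC OC OC RCC OC — and concatenate.

OOCOCOCOOCOCOCRCCOCOOCOCOCRCCOCOOCOCOCRCCOC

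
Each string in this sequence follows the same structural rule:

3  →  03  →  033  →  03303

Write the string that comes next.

This is a Fibonacci-style word recurrence s(k) = s(k−1)·s(k−2): e.g. 03·3 = 033.
So term 5 is 03303·033.

03303033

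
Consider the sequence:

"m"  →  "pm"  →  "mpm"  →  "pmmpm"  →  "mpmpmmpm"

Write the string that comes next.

pmmpmmpmpmmpm

From term 3 onward, concatenate the second-to-last term with the last: m·pm = mpm, pm·mpm = pmmpm, …
So term 6 is pmmpm·mpmpmmpm.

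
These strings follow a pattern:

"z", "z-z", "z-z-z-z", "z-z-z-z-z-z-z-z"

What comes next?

z-z-z-z-z-z-z-z-z-z-z-z-z-z-z-z

s(k+1) = s(k)·-·s(k) — each term doubles the last with '-' between the halves.
So the next term is two copies of z-z-z-z-z-z-z-z with '-' between the halves.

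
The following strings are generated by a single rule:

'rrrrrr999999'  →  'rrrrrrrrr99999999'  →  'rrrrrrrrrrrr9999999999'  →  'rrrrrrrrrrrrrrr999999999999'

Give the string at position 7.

rrrrrrrrrrrrrrrrrrrrrrrr999999999999999999

Term n consists of 3n r's, followed by 2n+2 9's, where the shown terms are n = 2, 3, 4, 5.
At n = 8 the blocks have lengths 24, 18.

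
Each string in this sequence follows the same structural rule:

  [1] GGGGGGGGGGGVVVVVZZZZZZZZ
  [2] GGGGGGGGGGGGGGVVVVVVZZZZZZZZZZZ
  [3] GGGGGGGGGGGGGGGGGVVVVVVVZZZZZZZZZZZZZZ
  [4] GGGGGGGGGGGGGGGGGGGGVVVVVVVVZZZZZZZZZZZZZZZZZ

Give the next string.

Each string has the form G^{3n+2} V^{n+2} Z^{3n-1}, where the shown terms are n = 3, 4, 5, 6.
Setting n = 7 gives 23, 9, 20 characters in each block.

GGGGGGGGGGGGGGGGGGGGGGGVVVVVVVVVZZZZZZZZZZZZZZZZZZZZ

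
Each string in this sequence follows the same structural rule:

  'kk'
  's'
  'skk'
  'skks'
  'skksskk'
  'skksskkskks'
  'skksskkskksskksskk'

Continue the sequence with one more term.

From term 3 onward, concatenate the last term with the second-to-last: s·kk = skk, skk·s = skks, …
Continuing: skksskkskksskksskk · skksskkskks gives term 8.

skksskkskksskksskkskksskkskks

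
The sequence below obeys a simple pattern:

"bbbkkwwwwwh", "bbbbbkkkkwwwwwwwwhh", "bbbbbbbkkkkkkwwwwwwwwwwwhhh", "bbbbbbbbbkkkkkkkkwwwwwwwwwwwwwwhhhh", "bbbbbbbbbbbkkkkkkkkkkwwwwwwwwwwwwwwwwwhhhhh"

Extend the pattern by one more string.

bbbbbbbbbbbbbkkkkkkkkkkkkwwwwwwwwwwwwwwwwwwwwhhhhhh

The n-th term is 2n-1 b's then 2n-2 k's then 3n-1 w's then n-1 h's, where the shown terms are n = 2, 3, 4, 5, 6.
At n = 7 the blocks have lengths 13, 12, 20, 6.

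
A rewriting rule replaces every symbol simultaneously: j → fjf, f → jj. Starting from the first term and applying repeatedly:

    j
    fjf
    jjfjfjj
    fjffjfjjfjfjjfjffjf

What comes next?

φ(fjffjfjjfjfjjfjffjf) expands symbol-by-symbol to jj fjf jj jj fjf jj fjf fjf jj fjf jj fjf fjf jj fjf jj jj fjf jj; joining the 19 pieces gives the next term.

jjfjfjjjjfjfjjfjffjfjjfjfjjfjffjfjjfjfjjjjfjfjj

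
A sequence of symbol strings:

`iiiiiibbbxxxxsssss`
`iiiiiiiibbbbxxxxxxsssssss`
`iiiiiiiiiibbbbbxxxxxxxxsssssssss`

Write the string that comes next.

iiiiiiiiiiiibbbbbbxxxxxxxxxxsssssssssss

The n-th term is 2n+2 i's then n+1 b's then 2n x's then 2n+1 s's, where the shown terms are n = 2, 3, 4.
Setting n = 5 gives 12, 6, 10, 11 characters in each block.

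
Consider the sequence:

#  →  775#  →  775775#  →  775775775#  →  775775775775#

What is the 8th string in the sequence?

Each term is the previous one with 775 prepended.
From 775775775775#, 3 further steps: 775775775775# → 775775775775775# → 775775775775775775# → (answer).

775775775775775775775#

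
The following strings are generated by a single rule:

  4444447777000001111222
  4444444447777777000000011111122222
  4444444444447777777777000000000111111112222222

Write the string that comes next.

4444444444444447777777777777000000000001111111111222222222

Reading off run lengths: 4 runs 6, 9, 12; 7 runs 4, 7, 10; 0 runs 5, 7, 9; 1 runs 4, 6, 8; 2 runs 3, 5, 7 — each is linear in n, where the shown terms are n = 2, 3, 4.
For the next term, n = 5, so the run lengths are 15, 13, 11, 10, 9.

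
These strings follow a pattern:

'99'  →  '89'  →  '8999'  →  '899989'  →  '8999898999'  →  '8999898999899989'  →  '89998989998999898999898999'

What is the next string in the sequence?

899989899989998989998989998999898999899989

This is a Fibonacci-style word recurrence s(k) = s(k−1)·s(k−2): e.g. 89·99 = 8999.
Continuing: 89998989998999898999898999 · 8999898999899989 gives term 8.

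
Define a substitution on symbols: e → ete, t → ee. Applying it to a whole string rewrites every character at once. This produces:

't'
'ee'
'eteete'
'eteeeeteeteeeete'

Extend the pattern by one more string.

eteeeeteeteeteeteeeeteeteeeeteeteeteeteeeete

Applying the rule to each of the 16 symbols of eteeeeteeteeeete gives the pieces ete ee ete ete ete ete ee ete ete ee ete ete ete ete ee ete, which concatenate to the answer.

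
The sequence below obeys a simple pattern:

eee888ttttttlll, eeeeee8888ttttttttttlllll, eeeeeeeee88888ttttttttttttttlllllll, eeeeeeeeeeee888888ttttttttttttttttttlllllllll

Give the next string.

eeeeeeeeeeeeeee8888888ttttttttttttttttttttttlllllllllll

Term n consists of 3n e's, followed by n+2 8's, followed by 4n+2 t's, followed by 2n+1 l's (n = 1, 2, …).
Setting n = 5 gives 15, 7, 22, 11 characters in each block.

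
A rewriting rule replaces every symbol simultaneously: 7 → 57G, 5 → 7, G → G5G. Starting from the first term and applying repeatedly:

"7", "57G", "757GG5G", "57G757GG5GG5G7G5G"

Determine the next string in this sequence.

Replace each of the 17 characters of 57G757GG5GG5G7G5G in place — 7 57G G5G 57G 7 57G G5G G5G 7 G5G G5G 7 G5G 57G G5G 7 G5G — and concatenate.

757GG5G57G757GG5GG5G7G5GG5G7G5G57GG5G7G5G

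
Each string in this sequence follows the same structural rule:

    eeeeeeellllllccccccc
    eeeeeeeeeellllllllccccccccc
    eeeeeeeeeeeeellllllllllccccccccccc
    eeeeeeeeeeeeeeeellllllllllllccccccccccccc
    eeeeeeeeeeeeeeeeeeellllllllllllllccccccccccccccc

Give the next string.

Term n consists of 3n-2 e's, followed by 2n l's, followed by 2n+1 c's, where the shown terms are n = 3, 4, 5, 6, 7.
For the next term, n = 8, so the run lengths are 22, 16, 17.

eeeeeeeeeeeeeeeeeeeeeellllllllllllllllccccccccccccccccc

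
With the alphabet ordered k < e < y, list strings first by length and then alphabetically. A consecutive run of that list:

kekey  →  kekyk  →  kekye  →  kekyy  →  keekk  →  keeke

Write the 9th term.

Continuing the enumeration 3 steps past keeke: keeke → keeky → keeek → (answer).

keeee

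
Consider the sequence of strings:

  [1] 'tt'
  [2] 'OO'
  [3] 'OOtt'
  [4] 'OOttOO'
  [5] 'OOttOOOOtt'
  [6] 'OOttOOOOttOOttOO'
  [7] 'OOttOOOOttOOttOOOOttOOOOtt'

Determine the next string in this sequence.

OOttOOOOttOOttOOOOttOOOOttOOttOOOOttOOttOO

Each term (from the third on) is the previous term followed by the one before it: term 3 = OO·tt = OOtt.
The next term joins OOttOOOOttOOttOOOOttOOOOtt and OOttOOOOttOOttOO.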